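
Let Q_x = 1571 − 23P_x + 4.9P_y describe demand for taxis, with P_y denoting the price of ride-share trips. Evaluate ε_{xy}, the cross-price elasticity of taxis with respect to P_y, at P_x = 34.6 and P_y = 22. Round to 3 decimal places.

At P_x = 34.6 and P_y = 22: Q_x = 883.
∂Q_x/∂P_y = 4.9.
ε = (∂Q_x/∂P_y)(P_y/Q_x) = 4.9 × (22/883) ≈ 0.122.
Since ε > 0, taxis and ride-share trips are substitutes.

0.122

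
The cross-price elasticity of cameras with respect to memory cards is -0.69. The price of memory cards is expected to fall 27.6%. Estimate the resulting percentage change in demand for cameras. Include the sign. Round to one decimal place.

19.0%

%ΔQ ≈ ε × %ΔP of memory cards = -0.69 × (-27.6%) = 19.0%.
Demand for cameras rises by about 19.0%.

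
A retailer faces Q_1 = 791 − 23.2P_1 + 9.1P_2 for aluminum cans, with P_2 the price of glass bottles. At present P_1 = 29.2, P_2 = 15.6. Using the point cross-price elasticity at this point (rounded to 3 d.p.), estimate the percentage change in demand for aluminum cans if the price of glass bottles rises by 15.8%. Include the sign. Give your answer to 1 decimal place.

8.8%

At P_1 = 29.2, P_2 = 15.6: Q_1 = 255.52.
∂Q_1/∂P_2 = 9.1.
ε = (∂Q_1/∂P_2)(P_2/Q_1) = 9.1000 × 15.6/255.52 ≈ 0.556.
%ΔQ_1 ≈ ε × %ΔP_2 = 0.556 × (15.8%) = 8.8%.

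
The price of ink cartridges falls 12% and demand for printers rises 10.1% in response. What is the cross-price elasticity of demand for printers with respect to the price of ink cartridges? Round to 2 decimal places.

ε = (%ΔQ of printers) / (%ΔP of ink cartridges) = (10.1%) / (-12%) ≈ -0.84.
Negative cross-price elasticity: complements.

-0.84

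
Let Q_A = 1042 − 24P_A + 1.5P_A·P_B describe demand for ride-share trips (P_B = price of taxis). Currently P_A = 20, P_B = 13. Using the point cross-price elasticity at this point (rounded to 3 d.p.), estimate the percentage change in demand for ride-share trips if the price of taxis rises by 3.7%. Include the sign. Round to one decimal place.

At P_A = 20, P_B = 13: Q_A = 952.
∂Q_A/∂P_B = 1.5P_A = 30.0000.
ε = (∂Q_A/∂P_B)(P_B/Q_A) = 30.0000 × 13/952 ≈ 0.410.
%ΔQ_A ≈ ε × %ΔP_B = 0.410 × (3.7%) = 1.5%.

1.5%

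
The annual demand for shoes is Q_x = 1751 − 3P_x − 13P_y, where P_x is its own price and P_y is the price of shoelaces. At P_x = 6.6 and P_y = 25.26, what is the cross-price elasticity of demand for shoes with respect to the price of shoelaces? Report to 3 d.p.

At P_x = 6.6 and P_y = 25.26: Q_x = 1402.82.
∂Q_x/∂P_y = -13.
ε = (∂Q_x/∂P_y)(P_y/Q_x) = -13 × (25.26/1402.82) ≈ -0.234.

-0.234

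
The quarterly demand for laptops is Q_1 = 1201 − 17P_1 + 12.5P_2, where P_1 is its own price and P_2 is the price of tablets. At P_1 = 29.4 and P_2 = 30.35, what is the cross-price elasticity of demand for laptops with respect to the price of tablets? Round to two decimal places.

0.35

At P_1 = 29.4 and P_2 = 30.35: Q_1 = 1080.575.
∂Q_1/∂P_2 = 12.5.
ε = (∂Q_1/∂P_2)(P_2/Q_1) = 12.5 × (30.35/1080.575) ≈ 0.35.
Since ε > 0, laptops and tablets are substitutes.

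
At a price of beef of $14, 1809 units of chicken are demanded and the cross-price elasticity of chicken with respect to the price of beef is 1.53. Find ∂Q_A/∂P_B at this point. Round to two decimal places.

197.70

ε = (∂Q_A/∂P_B)·(P_B/Q_A) ⇒ ∂Q_A/∂P_B = ε·Q_A/P_B = 1.53 × 1809/14 ≈ 197.70.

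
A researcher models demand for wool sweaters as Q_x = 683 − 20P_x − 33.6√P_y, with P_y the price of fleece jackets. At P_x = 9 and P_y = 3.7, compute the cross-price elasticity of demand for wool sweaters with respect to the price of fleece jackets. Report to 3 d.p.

-0.074

At P_x = 9 and P_y = 3.7: Q_x = 438.369.
∂Q_x/∂P_y = -33.6/(2√P_y) = -33.6/(2√3.7) = -8.7339.
ε = (∂Q_x/∂P_y)(P_y/Q_x) = -8.7339 × (3.7/438.369) ≈ -0.074.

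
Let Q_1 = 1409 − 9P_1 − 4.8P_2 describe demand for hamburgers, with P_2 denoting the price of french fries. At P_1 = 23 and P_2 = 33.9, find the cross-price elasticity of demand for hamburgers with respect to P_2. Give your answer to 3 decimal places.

-0.157

At P_1 = 23 and P_2 = 33.9: Q_1 = 1039.28.
∂Q_1/∂P_2 = -4.8.
ε = (∂Q_1/∂P_2)(P_2/Q_1) = -4.8 × (33.9/1039.28) ≈ -0.157.
Since ε < 0, hamburgers and french fries are complements.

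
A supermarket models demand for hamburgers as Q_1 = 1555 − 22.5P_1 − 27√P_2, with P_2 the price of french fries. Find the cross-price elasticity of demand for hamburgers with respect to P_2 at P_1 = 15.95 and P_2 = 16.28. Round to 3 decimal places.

-0.050

At P_1 = 15.95 and P_2 = 16.28: Q_1 = 1087.184.
∂Q_1/∂P_2 = -27/(2√P_2) = -27/(2√16.28) = -3.3459.
ε = (∂Q_1/∂P_2)(P_2/Q_1) = -3.3459 × (16.28/1087.184) ≈ -0.050.
ε < 0: complements.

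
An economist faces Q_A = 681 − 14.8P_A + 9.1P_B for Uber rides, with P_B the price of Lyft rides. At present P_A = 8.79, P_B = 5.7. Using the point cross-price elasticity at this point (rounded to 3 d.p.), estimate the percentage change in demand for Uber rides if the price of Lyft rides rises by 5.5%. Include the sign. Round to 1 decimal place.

0.5%

At P_A = 8.79, P_B = 5.7: Q_A = 602.778.
∂Q_A/∂P_B = 9.1.
ε = (∂Q_A/∂P_B)(P_B/Q_A) = 9.1000 × 5.7/602.778 ≈ 0.086.
%ΔQ_A ≈ ε × %ΔP_B = 0.086 × (5.5%) = 0.5%.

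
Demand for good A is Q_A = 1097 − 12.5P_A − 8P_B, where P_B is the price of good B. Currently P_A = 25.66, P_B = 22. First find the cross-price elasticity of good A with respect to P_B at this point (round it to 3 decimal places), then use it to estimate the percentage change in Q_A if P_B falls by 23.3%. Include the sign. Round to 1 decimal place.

At P_A = 25.66, P_B = 22: Q_A = 600.25.
∂Q_A/∂P_B = -8.
ε = (∂Q_A/∂P_B)(P_B/Q_A) = -8.0000 × 22/600.25 ≈ -0.293.
%ΔQ_A ≈ ε × %ΔP_B = -0.293 × (-23.3%) = 6.8%.

6.8%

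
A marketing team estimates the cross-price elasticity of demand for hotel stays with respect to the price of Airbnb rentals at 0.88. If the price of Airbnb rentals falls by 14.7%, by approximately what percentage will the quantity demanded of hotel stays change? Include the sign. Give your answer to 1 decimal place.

-12.9%

%ΔQ ≈ ε × %ΔP of Airbnb rentals = 0.88 × (-14.7%) = -12.9%.
Demand for hotel stays falls by about 12.9%.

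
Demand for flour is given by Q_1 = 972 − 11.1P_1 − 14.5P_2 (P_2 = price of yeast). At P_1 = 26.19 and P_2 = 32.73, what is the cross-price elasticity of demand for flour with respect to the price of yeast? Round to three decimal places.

At P_1 = 26.19 and P_2 = 32.73: Q_1 = 206.706.
∂Q_1/∂P_2 = -14.5.
ε = (∂Q_1/∂P_2)(P_2/Q_1) = -14.5 × (32.73/206.706) ≈ -2.296.

-2.296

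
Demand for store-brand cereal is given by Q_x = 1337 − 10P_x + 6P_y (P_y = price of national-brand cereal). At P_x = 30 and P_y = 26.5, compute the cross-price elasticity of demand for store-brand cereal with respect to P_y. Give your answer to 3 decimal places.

At P_x = 30 and P_y = 26.5: Q_x = 1196.
∂Q_x/∂P_y = 6.
ε = (∂Q_x/∂P_y)(P_y/Q_x) = 6 × (26.5/1196) ≈ 0.133.

0.133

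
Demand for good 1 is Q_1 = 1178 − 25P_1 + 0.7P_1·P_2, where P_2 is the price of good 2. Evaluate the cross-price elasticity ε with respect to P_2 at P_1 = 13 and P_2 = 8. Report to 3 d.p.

0.079

At P_1 = 13 and P_2 = 8: Q_1 = 925.8.
∂Q_1/∂P_2 = 0.7P_1 = 0.7(13) = 9.1000.
ε = (∂Q_1/∂P_2)(P_2/Q_1) = 9.1000 × (8/925.8) ≈ 0.079.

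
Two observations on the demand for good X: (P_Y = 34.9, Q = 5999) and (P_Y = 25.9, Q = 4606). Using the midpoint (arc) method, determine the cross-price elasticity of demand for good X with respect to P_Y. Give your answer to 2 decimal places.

0.89

ΔQ_X = 4606 − 5999 = -1393; ΔP_Y = 25.9 − 34.9 = -9.
Midpoints: Q̄_X = 5302.5, P̄_Y = 30.40.
ε = (ΔQ_X/Q̄_X)/(ΔP_Y/P̄_Y) = (-1393/5302.5)/(-9/30.40) ≈ 0.89.
ε > 0: good X and good Y are substitutes.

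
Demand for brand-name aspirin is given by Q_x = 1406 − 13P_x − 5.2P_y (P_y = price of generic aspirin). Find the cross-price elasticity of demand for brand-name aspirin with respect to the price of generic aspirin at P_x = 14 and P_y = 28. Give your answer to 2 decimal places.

At P_x = 14 and P_y = 28: Q_x = 1078.4.
∂Q_x/∂P_y = -5.2.
ε = (∂Q_x/∂P_y)(P_y/Q_x) = -5.2 × (28/1078.4) ≈ -0.14.

-0.14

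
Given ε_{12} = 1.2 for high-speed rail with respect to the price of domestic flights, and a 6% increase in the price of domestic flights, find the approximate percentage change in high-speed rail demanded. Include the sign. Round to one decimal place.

%ΔQ ≈ ε × %ΔP of domestic flights = 1.2 × (6%) = 7.2%.

7.2%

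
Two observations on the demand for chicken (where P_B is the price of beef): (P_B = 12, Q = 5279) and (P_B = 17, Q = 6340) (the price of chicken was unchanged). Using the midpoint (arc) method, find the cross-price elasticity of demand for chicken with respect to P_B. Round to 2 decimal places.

ΔQ_A = 6340 − 5279 = 1061; ΔP_B = 17 − 12 = 5.
Midpoints: Q̄_A = 5809.5, P̄_B = 14.50.
ε = (ΔQ_A/Q̄_A)/(ΔP_B/P̄_B) = (1061/5809.5)/(5/14.50) ≈ 0.53.

0.53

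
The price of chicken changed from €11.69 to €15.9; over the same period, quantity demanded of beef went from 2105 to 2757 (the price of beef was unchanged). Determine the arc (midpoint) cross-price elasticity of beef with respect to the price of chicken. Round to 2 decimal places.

0.88

ΔQ_A = 2757 − 2105 = 652; ΔP_B = 15.9 − 11.69 = 4.21.
Midpoints: Q̄_A = 2431.0, P̄_B = 13.79.
ε = (ΔQ_A/Q̄_A)/(ΔP_B/P̄_B) = (652/2431.0)/(4.21/13.79) ≈ 0.88.
ε > 0: beef and chicken are substitutes.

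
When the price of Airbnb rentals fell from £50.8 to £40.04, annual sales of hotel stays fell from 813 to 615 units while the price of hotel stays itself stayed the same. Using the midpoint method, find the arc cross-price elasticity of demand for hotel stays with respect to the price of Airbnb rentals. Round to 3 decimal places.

1.171

ΔQ_A = 615 − 813 = -198; ΔP_B = 40.04 − 50.8 = -10.76.
Midpoints: Q̄_A = 714.0, P̄_B = 45.42.
ε = (ΔQ_A/Q̄_A)/(ΔP_B/P̄_B) = (-198/714.0)/(-10.76/45.42) ≈ 1.171.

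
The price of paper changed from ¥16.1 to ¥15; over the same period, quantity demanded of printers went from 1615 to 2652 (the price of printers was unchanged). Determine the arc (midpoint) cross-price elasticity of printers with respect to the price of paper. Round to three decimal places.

ΔQ_A = 2652 − 1615 = 1037; ΔP_B = 15 − 16.1 = -1.1.
Midpoints: Q̄_A = 2133.5, P̄_B = 15.55.
ε = (ΔQ_A/Q̄_A)/(ΔP_B/P̄_B) = (1037/2133.5)/(-1.1/15.55) ≈ -6.871.

-6.871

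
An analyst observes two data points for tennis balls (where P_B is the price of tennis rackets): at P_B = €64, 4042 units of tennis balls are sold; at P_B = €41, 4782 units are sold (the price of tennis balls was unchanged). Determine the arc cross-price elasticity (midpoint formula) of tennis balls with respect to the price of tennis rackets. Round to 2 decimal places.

-0.38

ΔQ_A = 4782 − 4042 = 740; ΔP_B = 41 − 64 = -23.
Midpoints: Q̄_A = 4412.0, P̄_B = 52.50.
ε = (ΔQ_A/Q̄_A)/(ΔP_B/P̄_B) = (740/4412.0)/(-23/52.50) ≈ -0.38.
ε < 0: tennis balls and tennis rackets are complements.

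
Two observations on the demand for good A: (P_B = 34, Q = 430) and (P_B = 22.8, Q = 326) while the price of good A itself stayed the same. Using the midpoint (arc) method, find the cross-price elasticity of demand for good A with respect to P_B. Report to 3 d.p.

0.698

ΔQ_A = 326 − 430 = -104; ΔP_B = 22.8 − 34 = -11.2.
Midpoints: Q̄_A = 378.0, P̄_B = 28.40.
ε = (ΔQ_A/Q̄_A)/(ΔP_B/P̄_B) = (-104/378.0)/(-11.2/28.40) ≈ 0.698.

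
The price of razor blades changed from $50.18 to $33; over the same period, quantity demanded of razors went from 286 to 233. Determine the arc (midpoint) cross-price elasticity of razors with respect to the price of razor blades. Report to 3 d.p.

0.494

ΔQ_A = 233 − 286 = -53; ΔP_B = 33 − 50.18 = -17.18.
Midpoints: Q̄_A = 259.5, P̄_B = 41.59.
ε = (ΔQ_A/Q̄_A)/(ΔP_B/P̄_B) = (-53/259.5)/(-17.18/41.59) ≈ 0.494.
ε > 0: razors and razor blades are substitutes.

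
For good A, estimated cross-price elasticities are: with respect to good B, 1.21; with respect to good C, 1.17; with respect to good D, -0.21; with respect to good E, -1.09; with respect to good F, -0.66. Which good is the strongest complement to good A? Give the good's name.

good E

Complements have ε < 0. The most negative value is -1.09 (good E).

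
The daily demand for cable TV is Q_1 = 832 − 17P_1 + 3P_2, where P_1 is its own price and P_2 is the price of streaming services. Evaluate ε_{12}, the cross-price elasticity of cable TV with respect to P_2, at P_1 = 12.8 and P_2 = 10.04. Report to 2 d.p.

At P_1 = 12.8 and P_2 = 10.04: Q_1 = 644.52.
∂Q_1/∂P_2 = 3.
ε = (∂Q_1/∂P_2)(P_2/Q_1) = 3 × (10.04/644.52) ≈ 0.05.
Since ε > 0, cable TV and streaming services are substitutes.

0.05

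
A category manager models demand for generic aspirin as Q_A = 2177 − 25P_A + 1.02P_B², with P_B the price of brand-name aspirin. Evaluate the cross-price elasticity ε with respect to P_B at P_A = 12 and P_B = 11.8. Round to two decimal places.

0.14

At P_A = 12 and P_B = 11.8: Q_A = 2019.025.
∂Q_A/∂P_B = 2.04P_B = 2.04(11.8) = 24.0720.
ε = (∂Q_A/∂P_B)(P_B/Q_A) = 24.0720 × (11.8/2019.025) ≈ 0.14.
ε > 0: substitutes.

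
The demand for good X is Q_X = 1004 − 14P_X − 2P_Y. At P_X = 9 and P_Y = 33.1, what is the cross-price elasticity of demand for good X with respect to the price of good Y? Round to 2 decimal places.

-0.08

At P_X = 9 and P_Y = 33.1: Q_X = 811.8.
∂Q_X/∂P_Y = -2.
ε = (∂Q_X/∂P_Y)(P_Y/Q_X) = -2 × (33.1/811.8) ≈ -0.08.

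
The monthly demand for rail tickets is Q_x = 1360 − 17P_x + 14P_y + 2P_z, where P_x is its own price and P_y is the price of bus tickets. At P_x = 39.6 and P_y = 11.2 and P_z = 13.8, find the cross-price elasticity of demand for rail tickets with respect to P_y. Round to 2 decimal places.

At P_x = 39.6 and P_y = 11.2 and P_z = 13.8: Q_x = 871.2.
∂Q_x/∂P_y = 14.
ε = (∂Q_x/∂P_y)(P_y/Q_x) = 14 × (11.2/871.2) ≈ 0.18.
Since ε > 0, rail tickets and bus tickets are substitutes.

0.18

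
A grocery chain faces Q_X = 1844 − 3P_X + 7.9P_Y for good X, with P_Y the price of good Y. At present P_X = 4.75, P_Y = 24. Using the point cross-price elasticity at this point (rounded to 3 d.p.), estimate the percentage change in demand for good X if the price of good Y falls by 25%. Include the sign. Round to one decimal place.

-2.4%

At P_X = 4.75, P_Y = 24: Q_X = 2019.35.
∂Q_X/∂P_Y = 7.9.
ε = (∂Q_X/∂P_Y)(P_Y/Q_X) = 7.9000 × 24/2019.35 ≈ 0.094.
%ΔQ_X ≈ ε × %ΔP_Y = 0.094 × (-25%) = -2.4%.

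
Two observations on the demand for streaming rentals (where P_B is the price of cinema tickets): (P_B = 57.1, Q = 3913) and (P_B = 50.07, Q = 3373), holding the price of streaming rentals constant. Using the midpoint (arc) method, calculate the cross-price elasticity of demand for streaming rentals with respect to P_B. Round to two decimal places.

ΔQ_A = 3373 − 3913 = -540; ΔP_B = 50.07 − 57.1 = -7.03.
Midpoints: Q̄_A = 3643.0, P̄_B = 53.59.
ε = (ΔQ_A/Q̄_A)/(ΔP_B/P̄_B) = (-540/3643.0)/(-7.03/53.59) ≈ 1.13.
ε > 0: streaming rentals and cinema tickets are substitutes.

1.13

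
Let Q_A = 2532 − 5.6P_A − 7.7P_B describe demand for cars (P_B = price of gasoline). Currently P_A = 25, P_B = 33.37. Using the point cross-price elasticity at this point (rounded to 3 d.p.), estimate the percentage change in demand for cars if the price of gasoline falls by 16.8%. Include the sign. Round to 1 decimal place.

At P_A = 25, P_B = 33.37: Q_A = 2135.051.
∂Q_A/∂P_B = -7.7.
ε = (∂Q_A/∂P_B)(P_B/Q_A) = -7.7000 × 33.37/2135.051 ≈ -0.120.
%ΔQ_A ≈ ε × %ΔP_B = -0.120 × (-16.8%) = 2.0%.

2.0%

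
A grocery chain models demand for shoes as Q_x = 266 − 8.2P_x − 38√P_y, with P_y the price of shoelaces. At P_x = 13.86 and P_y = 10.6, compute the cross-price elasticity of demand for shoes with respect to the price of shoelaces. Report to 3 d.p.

-2.161

At P_x = 13.86 and P_y = 10.6: Q_x = 28.629.
∂Q_x/∂P_y = -38/(2√P_y) = -38/(2√10.6) = -5.8358.
ε = (∂Q_x/∂P_y)(P_y/Q_x) = -5.8358 × (10.6/28.629) ≈ -2.161.
ε < 0: complements.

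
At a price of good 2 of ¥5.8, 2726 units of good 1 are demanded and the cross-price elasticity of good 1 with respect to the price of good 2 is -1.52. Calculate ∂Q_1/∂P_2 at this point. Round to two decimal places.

ε = (∂Q_1/∂P_2)·(P_2/Q_1) ⇒ ∂Q_1/∂P_2 = ε·Q_1/P_2 = -1.52 × 2726/5.8 ≈ -714.40.

-714.40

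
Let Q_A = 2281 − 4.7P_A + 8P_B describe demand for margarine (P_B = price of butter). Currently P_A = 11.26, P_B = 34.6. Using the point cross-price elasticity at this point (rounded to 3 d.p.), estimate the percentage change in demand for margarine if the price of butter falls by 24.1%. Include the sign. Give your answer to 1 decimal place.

At P_A = 11.26, P_B = 34.6: Q_A = 2504.878.
∂Q_A/∂P_B = 8.
ε = (∂Q_A/∂P_B)(P_B/Q_A) = 8.0000 × 34.6/2504.878 ≈ 0.111.
%ΔQ_A ≈ ε × %ΔP_B = 0.111 × (-24.1%) = -2.7%.

-2.7%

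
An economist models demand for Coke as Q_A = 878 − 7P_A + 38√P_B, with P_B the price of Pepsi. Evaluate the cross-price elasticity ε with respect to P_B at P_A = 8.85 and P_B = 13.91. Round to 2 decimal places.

0.07

At P_A = 8.85 and P_B = 13.91: Q_A = 957.775.
∂Q_A/∂P_B = 38/(2√P_B) = 38/(2√13.91) = 5.0944.
ε = (∂Q_A/∂P_B)(P_B/Q_A) = 5.0944 × (13.91/957.775) ≈ 0.07.
ε > 0: substitutes.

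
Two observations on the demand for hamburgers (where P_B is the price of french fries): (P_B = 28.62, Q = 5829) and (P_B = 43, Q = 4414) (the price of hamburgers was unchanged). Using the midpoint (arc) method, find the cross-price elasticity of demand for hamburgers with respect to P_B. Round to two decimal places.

-0.69

ΔQ_A = 4414 − 5829 = -1415; ΔP_B = 43 − 28.62 = 14.38.
Midpoints: Q̄_A = 5121.5, P̄_B = 35.81.
ε = (ΔQ_A/Q̄_A)/(ΔP_B/P̄_B) = (-1415/5121.5)/(14.38/35.81) ≈ -0.69.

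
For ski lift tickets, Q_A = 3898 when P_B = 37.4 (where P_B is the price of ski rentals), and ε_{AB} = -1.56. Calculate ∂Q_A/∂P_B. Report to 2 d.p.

ε = (∂Q_A/∂P_B)·(P_B/Q_A) ⇒ ∂Q_A/∂P_B = ε·Q_A/P_B = -1.56 × 3898/37.4 ≈ -162.59.

-162.59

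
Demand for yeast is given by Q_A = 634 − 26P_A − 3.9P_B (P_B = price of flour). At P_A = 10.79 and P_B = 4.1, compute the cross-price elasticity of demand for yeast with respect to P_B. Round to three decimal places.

At P_A = 10.79 and P_B = 4.1: Q_A = 337.47.
∂Q_A/∂P_B = -3.9.
ε = (∂Q_A/∂P_B)(P_B/Q_A) = -3.9 × (4.1/337.47) ≈ -0.047.
Since ε < 0, yeast and flour are complements.

-0.047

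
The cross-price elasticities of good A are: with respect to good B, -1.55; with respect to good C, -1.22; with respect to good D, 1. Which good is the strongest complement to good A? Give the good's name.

Complements have ε < 0. The most negative value is -1.55 (good B).

good B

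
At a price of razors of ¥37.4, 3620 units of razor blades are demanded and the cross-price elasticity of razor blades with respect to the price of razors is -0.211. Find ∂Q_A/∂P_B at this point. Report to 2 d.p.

-20.42

ε = (∂Q_A/∂P_B)·(P_B/Q_A) ⇒ ∂Q_A/∂P_B = ε·Q_A/P_B = -0.211 × 3620/37.4 ≈ -20.42.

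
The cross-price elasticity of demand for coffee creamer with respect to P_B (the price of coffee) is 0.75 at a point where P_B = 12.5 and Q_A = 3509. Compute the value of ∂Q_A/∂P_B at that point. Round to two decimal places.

ε = (∂Q_A/∂P_B)·(P_B/Q_A) ⇒ ∂Q_A/∂P_B = ε·Q_A/P_B = 0.75 × 3509/12.5 ≈ 210.54.

210.54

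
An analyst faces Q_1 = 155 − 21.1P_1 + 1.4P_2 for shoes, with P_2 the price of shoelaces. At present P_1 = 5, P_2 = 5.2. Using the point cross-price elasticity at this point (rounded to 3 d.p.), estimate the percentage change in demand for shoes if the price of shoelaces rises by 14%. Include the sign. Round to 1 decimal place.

At P_1 = 5, P_2 = 5.2: Q_1 = 56.78.
∂Q_1/∂P_2 = 1.4.
ε = (∂Q_1/∂P_2)(P_2/Q_1) = 1.4000 × 5.2/56.78 ≈ 0.128.
%ΔQ_1 ≈ ε × %ΔP_2 = 0.128 × (14%) = 1.8%.

1.8%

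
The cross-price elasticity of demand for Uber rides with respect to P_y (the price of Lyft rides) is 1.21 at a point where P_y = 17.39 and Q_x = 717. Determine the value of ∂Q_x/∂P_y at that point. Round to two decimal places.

ε = (∂Q_x/∂P_y)·(P_y/Q_x) ⇒ ∂Q_x/∂P_y = ε·Q_x/P_y = 1.21 × 717/17.39 ≈ 49.89.

49.89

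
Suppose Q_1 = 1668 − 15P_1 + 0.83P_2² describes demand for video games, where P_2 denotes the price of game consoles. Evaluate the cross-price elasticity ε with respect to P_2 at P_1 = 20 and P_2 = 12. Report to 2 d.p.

At P_1 = 20 and P_2 = 12: Q_1 = 1487.52.
∂Q_1/∂P_2 = 1.66P_2 = 1.66(12) = 19.9200.
ε = (∂Q_1/∂P_2)(P_2/Q_1) = 19.9200 × (12/1487.52) ≈ 0.16.
ε > 0: substitutes.

0.16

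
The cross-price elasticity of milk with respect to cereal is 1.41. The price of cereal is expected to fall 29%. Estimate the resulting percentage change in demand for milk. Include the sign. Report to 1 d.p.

%ΔQ ≈ ε × %ΔP of cereal = 1.41 × (-29%) = -40.9%.
Demand for milk falls by about 40.9%.

-40.9%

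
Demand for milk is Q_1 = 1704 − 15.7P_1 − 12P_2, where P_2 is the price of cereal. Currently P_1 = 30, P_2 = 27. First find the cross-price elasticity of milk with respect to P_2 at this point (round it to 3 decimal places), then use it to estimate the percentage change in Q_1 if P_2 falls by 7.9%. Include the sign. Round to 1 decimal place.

2.8%

At P_1 = 30, P_2 = 27: Q_1 = 909.
∂Q_1/∂P_2 = -12.
ε = (∂Q_1/∂P_2)(P_2/Q_1) = -12.0000 × 27/909 ≈ -0.356.
%ΔQ_1 ≈ ε × %ΔP_2 = -0.356 × (-7.9%) = 2.8%.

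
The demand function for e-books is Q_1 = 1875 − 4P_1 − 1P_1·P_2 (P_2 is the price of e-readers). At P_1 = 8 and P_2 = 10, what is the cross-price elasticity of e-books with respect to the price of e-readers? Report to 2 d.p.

At P_1 = 8 and P_2 = 10: Q_1 = 1763.
∂Q_1/∂P_2 = -1P_1 = -1(8) = -8.0000.
ε = (∂Q_1/∂P_2)(P_2/Q_1) = -8.0000 × (10/1763) ≈ -0.05.
ε < 0: complements.

-0.05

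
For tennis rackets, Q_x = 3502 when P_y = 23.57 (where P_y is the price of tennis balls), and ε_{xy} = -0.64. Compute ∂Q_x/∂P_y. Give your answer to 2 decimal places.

-95.09

ε = (∂Q_x/∂P_y)·(P_y/Q_x) ⇒ ∂Q_x/∂P_y = ε·Q_x/P_y = -0.64 × 3502/23.57 ≈ -95.09.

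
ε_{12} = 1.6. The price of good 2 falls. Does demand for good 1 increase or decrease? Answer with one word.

ε > 0 and the price of good 2 falls, so the quantity of good 1 moves in the same direction: it decreases.

decrease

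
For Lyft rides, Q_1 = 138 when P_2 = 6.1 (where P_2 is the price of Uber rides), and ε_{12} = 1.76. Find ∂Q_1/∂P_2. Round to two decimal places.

ε = (∂Q_1/∂P_2)·(P_2/Q_1) ⇒ ∂Q_1/∂P_2 = ε·Q_1/P_2 = 1.76 × 138/6.1 ≈ 39.82.

39.82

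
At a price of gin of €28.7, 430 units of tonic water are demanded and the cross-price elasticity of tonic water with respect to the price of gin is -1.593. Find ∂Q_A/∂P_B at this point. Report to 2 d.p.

-23.87

ε = (∂Q_A/∂P_B)·(P_B/Q_A) ⇒ ∂Q_A/∂P_B = ε·Q_A/P_B = -1.593 × 430/28.7 ≈ -23.87.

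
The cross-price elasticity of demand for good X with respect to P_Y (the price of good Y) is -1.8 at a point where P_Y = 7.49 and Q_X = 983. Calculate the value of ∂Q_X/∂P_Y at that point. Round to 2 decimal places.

-236.23

ε = (∂Q_X/∂P_Y)·(P_Y/Q_X) ⇒ ∂Q_X/∂P_Y = ε·Q_X/P_Y = -1.8 × 983/7.49 ≈ -236.23.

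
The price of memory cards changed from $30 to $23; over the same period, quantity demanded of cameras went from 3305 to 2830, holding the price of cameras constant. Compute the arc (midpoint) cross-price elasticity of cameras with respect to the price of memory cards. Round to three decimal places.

ΔQ_A = 2830 − 3305 = -475; ΔP_B = 23 − 30 = -7.
Midpoints: Q̄_A = 3067.5, P̄_B = 26.50.
ε = (ΔQ_A/Q̄_A)/(ΔP_B/P̄_B) = (-475/3067.5)/(-7/26.50) ≈ 0.586.
ε > 0: cameras and memory cards are substitutes.

0.586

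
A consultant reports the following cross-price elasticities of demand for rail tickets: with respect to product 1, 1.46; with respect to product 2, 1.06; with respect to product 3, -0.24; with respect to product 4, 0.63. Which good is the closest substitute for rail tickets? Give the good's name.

Substitutes have ε > 0. Among the positive values, 1.46 (product 1) is largest.

product 1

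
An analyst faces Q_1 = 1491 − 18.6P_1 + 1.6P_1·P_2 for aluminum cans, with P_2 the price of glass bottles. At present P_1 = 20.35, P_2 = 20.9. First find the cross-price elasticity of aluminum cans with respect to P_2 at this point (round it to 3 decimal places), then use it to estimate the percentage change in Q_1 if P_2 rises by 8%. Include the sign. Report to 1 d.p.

At P_1 = 20.35, P_2 = 20.9: Q_1 = 1792.994.
∂Q_1/∂P_2 = 1.6P_1 = 32.5600.
ε = (∂Q_1/∂P_2)(P_2/Q_1) = 32.5600 × 20.9/1792.994 ≈ 0.380.
%ΔQ_1 ≈ ε × %ΔP_2 = 0.380 × (8%) = 3.0%.

3.0%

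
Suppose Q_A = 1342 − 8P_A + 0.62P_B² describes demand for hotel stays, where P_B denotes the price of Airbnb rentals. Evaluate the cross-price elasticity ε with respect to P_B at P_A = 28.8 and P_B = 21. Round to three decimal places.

At P_A = 28.8 and P_B = 21: Q_A = 1385.02.
∂Q_A/∂P_B = 1.24P_B = 1.24(21) = 26.0400.
ε = (∂Q_A/∂P_B)(P_B/Q_A) = 26.0400 × (21/1385.02) ≈ 0.395.
ε > 0: substitutes.

0.395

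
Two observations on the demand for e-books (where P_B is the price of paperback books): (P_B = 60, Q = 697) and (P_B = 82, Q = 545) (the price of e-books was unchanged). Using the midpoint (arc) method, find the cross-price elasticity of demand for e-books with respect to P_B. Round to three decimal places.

-0.790

ΔQ_A = 545 − 697 = -152; ΔP_B = 82 − 60 = 22.
Midpoints: Q̄_A = 621.0, P̄_B = 71.00.
ε = (ΔQ_A/Q̄_A)/(ΔP_B/P̄_B) = (-152/621.0)/(22/71.00) ≈ -0.790.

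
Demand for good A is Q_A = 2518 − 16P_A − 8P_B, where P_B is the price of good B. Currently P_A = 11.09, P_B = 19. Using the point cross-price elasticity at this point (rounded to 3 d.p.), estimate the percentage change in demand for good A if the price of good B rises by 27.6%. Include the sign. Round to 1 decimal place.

At P_A = 11.09, P_B = 19: Q_A = 2188.56.
∂Q_A/∂P_B = -8.
ε = (∂Q_A/∂P_B)(P_B/Q_A) = -8.0000 × 19/2188.56 ≈ -0.069.
%ΔQ_A ≈ ε × %ΔP_B = -0.069 × (27.6%) = -1.9%.

-1.9%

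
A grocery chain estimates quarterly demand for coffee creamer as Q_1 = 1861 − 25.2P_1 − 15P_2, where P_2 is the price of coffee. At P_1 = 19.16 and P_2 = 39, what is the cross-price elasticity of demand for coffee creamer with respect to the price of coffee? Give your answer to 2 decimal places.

-0.74

At P_1 = 19.16 and P_2 = 39: Q_1 = 793.168.
∂Q_1/∂P_2 = -15.
ε = (∂Q_1/∂P_2)(P_2/Q_1) = -15 × (39/793.168) ≈ -0.74.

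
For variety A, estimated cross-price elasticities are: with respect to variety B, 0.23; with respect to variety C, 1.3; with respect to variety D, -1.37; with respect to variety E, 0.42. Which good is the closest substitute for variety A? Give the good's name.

Substitutes have ε > 0. Among the positive values, 1.3 (variety C) is largest.

variety C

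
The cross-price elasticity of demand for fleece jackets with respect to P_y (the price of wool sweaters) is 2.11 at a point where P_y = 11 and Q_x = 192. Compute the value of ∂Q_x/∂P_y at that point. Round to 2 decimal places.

36.83

ε = (∂Q_x/∂P_y)·(P_y/Q_x) ⇒ ∂Q_x/∂P_y = ε·Q_x/P_y = 2.11 × 192/11 ≈ 36.83.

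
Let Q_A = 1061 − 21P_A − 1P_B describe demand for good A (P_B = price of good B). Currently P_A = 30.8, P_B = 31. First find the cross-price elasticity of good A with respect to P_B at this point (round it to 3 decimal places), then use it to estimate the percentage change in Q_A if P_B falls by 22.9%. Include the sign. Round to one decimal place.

1.9%

At P_A = 30.8, P_B = 31: Q_A = 383.2.
∂Q_A/∂P_B = -1.
ε = (∂Q_A/∂P_B)(P_B/Q_A) = -1.0000 × 31/383.2 ≈ -0.081.
%ΔQ_A ≈ ε × %ΔP_B = -0.081 × (-22.9%) = 1.9%.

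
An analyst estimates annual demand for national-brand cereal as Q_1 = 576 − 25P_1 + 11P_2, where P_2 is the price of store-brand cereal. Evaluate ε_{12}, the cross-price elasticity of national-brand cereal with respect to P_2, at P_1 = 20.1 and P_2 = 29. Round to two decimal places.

0.81

At P_1 = 20.1 and P_2 = 29: Q_1 = 392.5.
∂Q_1/∂P_2 = 11.
ε = (∂Q_1/∂P_2)(P_2/Q_1) = 11 × (29/392.5) ≈ 0.81.
Since ε > 0, national-brand cereal and store-brand cereal are substitutes.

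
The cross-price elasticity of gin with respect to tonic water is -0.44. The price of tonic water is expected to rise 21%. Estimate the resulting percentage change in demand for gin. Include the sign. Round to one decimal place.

%ΔQ ≈ ε × %ΔP of tonic water = -0.44 × (21%) = -9.2%.
Demand for gin falls by about 9.2%.

-9.2%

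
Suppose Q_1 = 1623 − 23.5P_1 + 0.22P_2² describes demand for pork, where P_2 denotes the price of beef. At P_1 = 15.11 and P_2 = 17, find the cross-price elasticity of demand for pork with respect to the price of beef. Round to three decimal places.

0.096

At P_1 = 15.11 and P_2 = 17: Q_1 = 1331.495.
∂Q_1/∂P_2 = 0.44P_2 = 0.44(17) = 7.4800.
ε = (∂Q_1/∂P_2)(P_2/Q_1) = 7.4800 × (17/1331.495) ≈ 0.096.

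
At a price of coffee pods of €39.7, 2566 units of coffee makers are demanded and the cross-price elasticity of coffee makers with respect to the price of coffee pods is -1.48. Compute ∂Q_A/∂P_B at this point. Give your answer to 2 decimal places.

-95.66

ε = (∂Q_A/∂P_B)·(P_B/Q_A) ⇒ ∂Q_A/∂P_B = ε·Q_A/P_B = -1.48 × 2566/39.7 ≈ -95.66.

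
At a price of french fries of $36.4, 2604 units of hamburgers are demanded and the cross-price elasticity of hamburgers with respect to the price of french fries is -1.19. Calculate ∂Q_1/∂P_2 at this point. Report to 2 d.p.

ε = (∂Q_1/∂P_2)·(P_2/Q_1) ⇒ ∂Q_1/∂P_2 = ε·Q_1/P_2 = -1.19 × 2604/36.4 ≈ -85.13.

-85.13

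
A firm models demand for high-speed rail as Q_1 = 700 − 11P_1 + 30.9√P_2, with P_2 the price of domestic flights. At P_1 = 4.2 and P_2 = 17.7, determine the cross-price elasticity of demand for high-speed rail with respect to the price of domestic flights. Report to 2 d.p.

0.08

At P_1 = 4.2 and P_2 = 17.7: Q_1 = 783.801.
∂Q_1/∂P_2 = 30.9/(2√P_2) = 30.9/(2√17.7) = 3.6723.
ε = (∂Q_1/∂P_2)(P_2/Q_1) = 3.6723 × (17.7/783.801) ≈ 0.08.
ε > 0: substitutes.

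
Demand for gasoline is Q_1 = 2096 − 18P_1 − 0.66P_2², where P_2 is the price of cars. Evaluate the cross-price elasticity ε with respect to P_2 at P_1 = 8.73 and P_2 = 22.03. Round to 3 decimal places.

-0.396

At P_1 = 8.73 and P_2 = 22.03: Q_1 = 1618.548.
∂Q_1/∂P_2 = -1.32P_2 = -1.32(22.03) = -29.0796.
ε = (∂Q_1/∂P_2)(P_2/Q_1) = -29.0796 × (22.03/1618.548) ≈ -0.396.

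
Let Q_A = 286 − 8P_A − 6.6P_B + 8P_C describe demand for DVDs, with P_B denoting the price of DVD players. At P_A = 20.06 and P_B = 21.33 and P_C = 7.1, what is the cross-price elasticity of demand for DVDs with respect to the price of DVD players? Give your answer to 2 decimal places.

-3.39

At P_A = 20.06 and P_B = 21.33 and P_C = 7.1: Q_A = 41.542.
∂Q_A/∂P_B = -6.6.
ε = (∂Q_A/∂P_B)(P_B/Q_A) = -6.6 × (21.33/41.542) ≈ -3.39.
Since ε < 0, DVDs and DVD players are complements.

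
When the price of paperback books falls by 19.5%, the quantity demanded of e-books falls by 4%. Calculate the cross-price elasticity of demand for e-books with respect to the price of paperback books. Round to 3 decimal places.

0.205

ε = (%ΔQ of e-books) / (%ΔP of paperback books) = (-4%) / (-19.5%) ≈ 0.205.
Positive cross-price elasticity: substitutes.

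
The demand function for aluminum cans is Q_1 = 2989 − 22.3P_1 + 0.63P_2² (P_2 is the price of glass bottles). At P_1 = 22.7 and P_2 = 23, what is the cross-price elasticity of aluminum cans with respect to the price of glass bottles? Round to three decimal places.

At P_1 = 22.7 and P_2 = 23: Q_1 = 2816.06.
∂Q_1/∂P_2 = 1.26P_2 = 1.26(23) = 28.9800.
ε = (∂Q_1/∂P_2)(P_2/Q_1) = 28.9800 × (23/2816.06) ≈ 0.237.
ε > 0: substitutes.

0.237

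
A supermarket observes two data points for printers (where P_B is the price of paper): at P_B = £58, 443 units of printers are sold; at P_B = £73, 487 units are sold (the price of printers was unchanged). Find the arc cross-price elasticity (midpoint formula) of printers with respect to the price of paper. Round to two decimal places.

0.41

ΔQ_A = 487 − 443 = 44; ΔP_B = 73 − 58 = 15.
Midpoints: Q̄_A = 465.0, P̄_B = 65.50.
ε = (ΔQ_A/Q̄_A)/(ΔP_B/P̄_B) = (44/465.0)/(15/65.50) ≈ 0.41.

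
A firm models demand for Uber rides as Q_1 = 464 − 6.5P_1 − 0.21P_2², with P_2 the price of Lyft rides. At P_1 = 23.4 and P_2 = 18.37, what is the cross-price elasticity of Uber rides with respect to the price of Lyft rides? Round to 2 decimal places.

At P_1 = 23.4 and P_2 = 18.37: Q_1 = 241.034.
∂Q_1/∂P_2 = -0.42P_2 = -0.42(18.37) = -7.7154.
ε = (∂Q_1/∂P_2)(P_2/Q_1) = -7.7154 × (18.37/241.034) ≈ -0.59.

-0.59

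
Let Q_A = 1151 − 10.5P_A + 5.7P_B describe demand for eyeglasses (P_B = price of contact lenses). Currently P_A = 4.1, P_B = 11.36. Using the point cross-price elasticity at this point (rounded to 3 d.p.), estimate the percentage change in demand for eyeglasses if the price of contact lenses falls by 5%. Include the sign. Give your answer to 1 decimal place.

At P_A = 4.1, P_B = 11.36: Q_A = 1172.702.
∂Q_A/∂P_B = 5.7.
ε = (∂Q_A/∂P_B)(P_B/Q_A) = 5.7000 × 11.36/1172.702 ≈ 0.055.
%ΔQ_A ≈ ε × %ΔP_B = 0.055 × (-5%) = -0.3%.

-0.3%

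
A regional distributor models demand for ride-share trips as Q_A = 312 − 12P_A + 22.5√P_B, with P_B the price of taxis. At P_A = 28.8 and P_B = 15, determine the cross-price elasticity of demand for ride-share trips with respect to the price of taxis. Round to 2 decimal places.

0.81

At P_A = 28.8 and P_B = 15: Q_A = 53.542.
∂Q_A/∂P_B = 22.5/(2√P_B) = 22.5/(2√15) = 2.9047.
ε = (∂Q_A/∂P_B)(P_B/Q_A) = 2.9047 × (15/53.542) ≈ 0.81.
ε > 0: substitutes.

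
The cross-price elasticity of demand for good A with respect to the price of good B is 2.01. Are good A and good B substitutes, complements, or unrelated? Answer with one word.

substitutes

ε = 2.01 > 0, so a higher price of good B raises demand for good A: substitutes.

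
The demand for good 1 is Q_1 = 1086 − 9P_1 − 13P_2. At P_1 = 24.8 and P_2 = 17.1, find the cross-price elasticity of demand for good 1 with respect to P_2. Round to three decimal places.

At P_1 = 24.8 and P_2 = 17.1: Q_1 = 640.5.
∂Q_1/∂P_2 = -13.
ε = (∂Q_1/∂P_2)(P_2/Q_1) = -13 × (17.1/640.5) ≈ -0.347.

-0.347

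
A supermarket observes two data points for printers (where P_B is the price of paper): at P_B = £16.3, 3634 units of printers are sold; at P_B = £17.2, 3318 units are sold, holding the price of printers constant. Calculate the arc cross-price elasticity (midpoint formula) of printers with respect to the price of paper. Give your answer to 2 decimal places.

-1.69

ΔQ_A = 3318 − 3634 = -316; ΔP_B = 17.2 − 16.3 = 0.9.
Midpoints: Q̄_A = 3476.0, P̄_B = 16.75.
ε = (ΔQ_A/Q̄_A)/(ΔP_B/P̄_B) = (-316/3476.0)/(0.9/16.75) ≈ -1.69.
ε < 0: printers and paper are complements.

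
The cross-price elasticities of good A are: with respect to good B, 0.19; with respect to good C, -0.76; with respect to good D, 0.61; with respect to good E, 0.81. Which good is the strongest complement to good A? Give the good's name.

good C

Complements have ε < 0. The most negative value is -0.76 (good C).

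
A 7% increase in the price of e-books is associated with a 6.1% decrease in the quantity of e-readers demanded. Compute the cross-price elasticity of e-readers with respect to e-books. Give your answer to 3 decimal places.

ε = (%ΔQ of e-readers) / (%ΔP of e-books) = (-6.1%) / (7%) ≈ -0.871.
Negative cross-price elasticity: complements.

-0.871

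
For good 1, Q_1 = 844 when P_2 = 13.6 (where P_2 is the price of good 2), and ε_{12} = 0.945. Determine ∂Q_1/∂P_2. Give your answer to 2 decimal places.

ε = (∂Q_1/∂P_2)·(P_2/Q_1) ⇒ ∂Q_1/∂P_2 = ε·Q_1/P_2 = 0.945 × 844/13.6 ≈ 58.65.

58.65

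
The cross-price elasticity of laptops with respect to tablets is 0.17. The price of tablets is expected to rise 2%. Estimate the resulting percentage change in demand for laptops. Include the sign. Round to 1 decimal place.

0.3%

%ΔQ ≈ ε × %ΔP of tablets = 0.17 × (2%) = 0.3%.
Demand for laptops rises by about 0.3%.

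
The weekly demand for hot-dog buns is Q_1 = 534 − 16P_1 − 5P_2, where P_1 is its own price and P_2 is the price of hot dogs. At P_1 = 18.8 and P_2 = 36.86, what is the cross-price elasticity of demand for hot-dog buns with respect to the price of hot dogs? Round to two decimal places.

At P_1 = 18.8 and P_2 = 36.86: Q_1 = 48.9.
∂Q_1/∂P_2 = -5.
ε = (∂Q_1/∂P_2)(P_2/Q_1) = -5 × (36.86/48.9) ≈ -3.77.

-3.77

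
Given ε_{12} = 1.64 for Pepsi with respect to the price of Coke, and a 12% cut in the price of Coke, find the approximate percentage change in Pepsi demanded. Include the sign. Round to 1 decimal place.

%ΔQ ≈ ε × %ΔP of Coke = 1.64 × (-12%) = -19.7%.

-19.7%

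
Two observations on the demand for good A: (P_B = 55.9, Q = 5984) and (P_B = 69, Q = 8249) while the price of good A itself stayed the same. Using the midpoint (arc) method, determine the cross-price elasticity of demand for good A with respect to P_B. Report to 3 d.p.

1.517

ΔQ_A = 8249 − 5984 = 2265; ΔP_B = 69 − 55.9 = 13.1.
Midpoints: Q̄_A = 7116.5, P̄_B = 62.45.
ε = (ΔQ_A/Q̄_A)/(ΔP_B/P̄_B) = (2265/7116.5)/(13.1/62.45) ≈ 1.517.
ε > 0: good A and good B are substitutes.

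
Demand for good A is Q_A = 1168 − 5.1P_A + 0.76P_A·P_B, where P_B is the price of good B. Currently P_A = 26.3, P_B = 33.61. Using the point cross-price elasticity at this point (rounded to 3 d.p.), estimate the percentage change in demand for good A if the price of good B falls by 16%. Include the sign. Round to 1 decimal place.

At P_A = 26.3, P_B = 33.61: Q_A = 1705.667.
∂Q_A/∂P_B = 0.76P_A = 19.9880.
ε = (∂Q_A/∂P_B)(P_B/Q_A) = 19.9880 × 33.61/1705.667 ≈ 0.394.
%ΔQ_A ≈ ε × %ΔP_B = 0.394 × (-16%) = -6.3%.

-6.3%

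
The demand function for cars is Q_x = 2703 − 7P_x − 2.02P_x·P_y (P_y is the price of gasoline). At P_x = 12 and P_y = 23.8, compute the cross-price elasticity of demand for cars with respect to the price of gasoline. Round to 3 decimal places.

-0.283

At P_x = 12 and P_y = 23.8: Q_x = 2042.088.
∂Q_x/∂P_y = -2.02P_x = -2.02(12) = -24.2400.
ε = (∂Q_x/∂P_y)(P_y/Q_x) = -24.2400 × (23.8/2042.088) ≈ -0.283.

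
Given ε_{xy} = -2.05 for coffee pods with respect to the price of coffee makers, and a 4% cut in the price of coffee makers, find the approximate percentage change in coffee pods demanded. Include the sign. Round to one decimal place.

%ΔQ ≈ ε × %ΔP of coffee makers = -2.05 × (-4%) = 8.2%.
Demand for coffee pods rises by about 8.2%.

8.2%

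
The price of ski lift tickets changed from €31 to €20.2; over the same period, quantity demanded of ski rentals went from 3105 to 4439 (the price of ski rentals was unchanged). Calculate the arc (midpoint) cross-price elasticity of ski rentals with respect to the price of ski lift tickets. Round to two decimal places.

ΔQ_A = 4439 − 3105 = 1334; ΔP_B = 20.2 − 31 = -10.8.
Midpoints: Q̄_A = 3772.0, P̄_B = 25.60.
ε = (ΔQ_A/Q̄_A)/(ΔP_B/P̄_B) = (1334/3772.0)/(-10.8/25.60) ≈ -0.84.

-0.84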